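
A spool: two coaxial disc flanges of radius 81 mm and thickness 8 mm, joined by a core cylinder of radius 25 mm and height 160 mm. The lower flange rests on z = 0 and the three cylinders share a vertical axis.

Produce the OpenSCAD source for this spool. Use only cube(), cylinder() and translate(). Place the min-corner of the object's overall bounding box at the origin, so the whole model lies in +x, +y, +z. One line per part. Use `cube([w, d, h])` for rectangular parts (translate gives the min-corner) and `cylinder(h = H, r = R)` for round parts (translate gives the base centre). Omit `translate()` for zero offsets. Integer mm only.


translate([81, 81, 0]) cylinder(h = 8, r = 81);
translate([81, 81, 8]) cylinder(h = 160, r = 25);
translate([81, 81, 168]) cylinder(h = 8, r = 81);


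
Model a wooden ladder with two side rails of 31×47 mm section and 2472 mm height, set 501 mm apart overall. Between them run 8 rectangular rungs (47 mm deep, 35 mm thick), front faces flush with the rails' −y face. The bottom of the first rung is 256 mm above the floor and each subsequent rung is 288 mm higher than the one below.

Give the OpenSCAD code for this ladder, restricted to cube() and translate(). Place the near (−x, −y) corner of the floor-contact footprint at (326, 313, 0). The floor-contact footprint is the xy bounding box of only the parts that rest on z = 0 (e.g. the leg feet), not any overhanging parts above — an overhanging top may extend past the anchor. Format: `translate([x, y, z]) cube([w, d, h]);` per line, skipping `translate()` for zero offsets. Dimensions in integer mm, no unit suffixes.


translate([326, 313, 0]) cube([31, 47, 2472]);
translate([796, 313, 0]) cube([31, 47, 2472]);
translate([357, 313, 256]) cube([439, 47, 35]);
translate([357, 313, 544]) cube([439, 47, 35]);
translate([357, 313, 832]) cube([439, 47, 35]);
translate([357, 313, 1120]) cube([439, 47, 35]);
translate([357, 313, 1408]) cube([439, 47, 35]);
translate([357, 313, 1696]) cube([439, 47, 35]);
translate([357, 313, 1984]) cube([439, 47, 35]);
translate([357, 313, 2272]) cube([439, 47, 35]);


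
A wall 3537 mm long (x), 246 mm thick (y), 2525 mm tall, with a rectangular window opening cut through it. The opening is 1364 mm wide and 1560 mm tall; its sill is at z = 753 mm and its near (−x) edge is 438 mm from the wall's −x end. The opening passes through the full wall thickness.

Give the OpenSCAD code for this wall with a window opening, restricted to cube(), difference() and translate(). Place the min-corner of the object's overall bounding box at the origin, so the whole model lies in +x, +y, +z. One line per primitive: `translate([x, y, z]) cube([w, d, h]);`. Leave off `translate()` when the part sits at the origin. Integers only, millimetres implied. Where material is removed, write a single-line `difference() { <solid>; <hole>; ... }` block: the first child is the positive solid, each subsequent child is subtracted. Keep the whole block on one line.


difference() { cube([3537, 246, 2525]); translate([438, 0, 753]) cube([1364, 246, 1560]); }


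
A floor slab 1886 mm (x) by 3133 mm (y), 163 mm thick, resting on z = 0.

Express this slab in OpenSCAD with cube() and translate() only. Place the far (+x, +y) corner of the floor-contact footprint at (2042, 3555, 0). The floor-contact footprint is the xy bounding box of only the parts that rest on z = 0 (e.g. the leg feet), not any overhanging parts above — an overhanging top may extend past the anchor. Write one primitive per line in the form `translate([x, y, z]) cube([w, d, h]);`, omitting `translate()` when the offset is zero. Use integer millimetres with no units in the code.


translate([156, 422, 0]) cube([1886, 3133, 163]);


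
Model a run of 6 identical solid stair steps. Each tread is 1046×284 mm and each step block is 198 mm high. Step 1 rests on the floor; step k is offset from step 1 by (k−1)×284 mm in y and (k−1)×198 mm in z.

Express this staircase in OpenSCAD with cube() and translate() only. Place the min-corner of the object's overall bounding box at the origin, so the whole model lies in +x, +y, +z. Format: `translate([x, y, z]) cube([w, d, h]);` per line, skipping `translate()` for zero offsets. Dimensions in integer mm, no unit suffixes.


cube([1046, 284, 198]);
translate([0, 284, 198]) cube([1046, 284, 198]);
translate([0, 568, 396]) cube([1046, 284, 198]);
translate([0, 852, 594]) cube([1046, 284, 198]);
translate([0, 1136, 792]) cube([1046, 284, 198]);
translate([0, 1420, 990]) cube([1046, 284, 198]);


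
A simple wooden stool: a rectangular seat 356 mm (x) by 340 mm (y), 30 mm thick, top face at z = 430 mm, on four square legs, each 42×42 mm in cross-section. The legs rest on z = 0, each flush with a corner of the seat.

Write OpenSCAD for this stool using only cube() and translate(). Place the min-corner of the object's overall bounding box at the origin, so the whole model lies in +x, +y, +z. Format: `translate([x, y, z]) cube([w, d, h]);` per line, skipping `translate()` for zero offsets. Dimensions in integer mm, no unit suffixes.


translate([0, 0, 400]) cube([356, 340, 30]);
cube([42, 42, 400]);
translate([314, 0, 0]) cube([42, 42, 400]);
translate([0, 298, 0]) cube([42, 42, 400]);
translate([314, 298, 0]) cube([42, 42, 400]);


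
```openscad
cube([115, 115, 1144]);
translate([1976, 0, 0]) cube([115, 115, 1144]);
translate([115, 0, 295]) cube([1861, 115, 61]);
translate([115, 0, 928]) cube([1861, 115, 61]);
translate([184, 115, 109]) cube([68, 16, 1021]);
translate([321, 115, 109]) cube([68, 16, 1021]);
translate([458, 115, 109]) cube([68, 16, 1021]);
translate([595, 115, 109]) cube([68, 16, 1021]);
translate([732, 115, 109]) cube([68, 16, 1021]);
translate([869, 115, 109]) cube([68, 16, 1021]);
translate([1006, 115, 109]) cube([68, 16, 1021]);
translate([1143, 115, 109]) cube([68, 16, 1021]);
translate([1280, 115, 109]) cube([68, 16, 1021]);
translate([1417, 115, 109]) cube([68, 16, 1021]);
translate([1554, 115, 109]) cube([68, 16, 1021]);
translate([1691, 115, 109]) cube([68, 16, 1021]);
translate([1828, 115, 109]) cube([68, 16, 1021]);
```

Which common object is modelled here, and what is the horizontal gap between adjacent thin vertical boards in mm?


A fence section. The picket gap is 69 mm.

Two posts, two rails, 13 pickets — a fence section. Span 1861 mm holds 13 pickets of 68 mm with 14 equal gaps: ⌊(1861 − 13·68) / 14⌋ = 69 mm.


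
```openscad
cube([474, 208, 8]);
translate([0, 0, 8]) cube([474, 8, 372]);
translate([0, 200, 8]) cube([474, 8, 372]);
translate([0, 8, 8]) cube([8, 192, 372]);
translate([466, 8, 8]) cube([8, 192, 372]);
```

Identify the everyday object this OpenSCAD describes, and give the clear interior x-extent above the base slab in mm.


An open box. The internal width is 458 mm.

A 474×208 base slab with four walls standing on it — an open box. The base is 474 mm wide and the walls are 8 mm thick, so the internal width is 474 − 2 × 8 = 458 mm.


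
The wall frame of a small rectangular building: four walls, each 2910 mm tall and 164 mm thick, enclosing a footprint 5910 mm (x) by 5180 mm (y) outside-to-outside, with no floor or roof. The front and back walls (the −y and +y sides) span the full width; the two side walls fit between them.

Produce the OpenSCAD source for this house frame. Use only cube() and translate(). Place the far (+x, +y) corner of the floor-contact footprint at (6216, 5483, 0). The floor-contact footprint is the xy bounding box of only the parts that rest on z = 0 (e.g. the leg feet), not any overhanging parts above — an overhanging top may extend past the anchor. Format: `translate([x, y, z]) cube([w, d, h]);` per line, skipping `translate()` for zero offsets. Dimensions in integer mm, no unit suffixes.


translate([306, 303, 0]) cube([5910, 164, 2910]);
translate([306, 5319, 0]) cube([5910, 164, 2910]);
translate([306, 467, 0]) cube([164, 4852, 2910]);
translate([6052, 467, 0]) cube([164, 4852, 2910]);


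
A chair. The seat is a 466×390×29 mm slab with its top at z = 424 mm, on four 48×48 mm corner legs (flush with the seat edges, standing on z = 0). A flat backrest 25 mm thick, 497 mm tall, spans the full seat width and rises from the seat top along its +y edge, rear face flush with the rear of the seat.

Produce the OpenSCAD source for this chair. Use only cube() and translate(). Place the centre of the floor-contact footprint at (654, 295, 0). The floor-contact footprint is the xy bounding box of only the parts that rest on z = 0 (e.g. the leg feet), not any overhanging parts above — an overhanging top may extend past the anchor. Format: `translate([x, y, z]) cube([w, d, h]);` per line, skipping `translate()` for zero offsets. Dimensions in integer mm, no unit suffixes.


// leg_h = 424 - 29 = 395
translate([421, 100, 395]) cube([466, 390, 29]);
translate([421, 100, 0]) cube([48, 48, 395]);
translate([839, 100, 0]) cube([48, 48, 395]);
translate([421, 442, 0]) cube([48, 48, 395]);
translate([839, 442, 0]) cube([48, 48, 395]);
translate([421, 465, 424]) cube([466, 25, 497]);


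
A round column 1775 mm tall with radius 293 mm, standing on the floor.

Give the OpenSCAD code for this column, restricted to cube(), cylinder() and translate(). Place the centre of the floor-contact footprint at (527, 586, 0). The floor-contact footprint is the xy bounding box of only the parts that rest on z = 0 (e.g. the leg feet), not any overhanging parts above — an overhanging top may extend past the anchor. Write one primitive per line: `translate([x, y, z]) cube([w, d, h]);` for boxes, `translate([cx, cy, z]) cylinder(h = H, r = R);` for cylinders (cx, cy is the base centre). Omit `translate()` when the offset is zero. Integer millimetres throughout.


translate([527, 586, 0]) cylinder(h = 1775, r = 293);


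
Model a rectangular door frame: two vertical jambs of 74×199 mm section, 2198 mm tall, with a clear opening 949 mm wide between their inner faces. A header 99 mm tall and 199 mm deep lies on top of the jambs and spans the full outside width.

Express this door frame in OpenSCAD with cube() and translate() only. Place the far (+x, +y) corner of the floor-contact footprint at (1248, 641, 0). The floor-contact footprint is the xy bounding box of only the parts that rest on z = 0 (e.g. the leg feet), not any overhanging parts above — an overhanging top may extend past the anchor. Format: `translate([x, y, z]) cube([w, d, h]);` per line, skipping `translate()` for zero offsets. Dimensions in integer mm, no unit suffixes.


translate([151, 442, 0]) cube([74, 199, 2198]);
translate([1174, 442, 0]) cube([74, 199, 2198]);
translate([151, 442, 2198]) cube([1097, 199, 99]);


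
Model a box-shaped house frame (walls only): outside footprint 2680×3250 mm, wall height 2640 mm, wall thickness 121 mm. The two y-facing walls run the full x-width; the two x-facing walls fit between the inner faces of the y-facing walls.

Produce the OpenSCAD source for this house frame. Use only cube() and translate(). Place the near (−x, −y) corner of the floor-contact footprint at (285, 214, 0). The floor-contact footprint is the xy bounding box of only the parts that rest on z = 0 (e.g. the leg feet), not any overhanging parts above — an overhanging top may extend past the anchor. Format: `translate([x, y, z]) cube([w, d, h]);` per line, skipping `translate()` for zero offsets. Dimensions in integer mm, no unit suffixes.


translate([285, 214, 0]) cube([2680, 121, 2640]);
translate([285, 3343, 0]) cube([2680, 121, 2640]);
translate([285, 335, 0]) cube([121, 3008, 2640]);
translate([2844, 335, 0]) cube([121, 3008, 2640]);


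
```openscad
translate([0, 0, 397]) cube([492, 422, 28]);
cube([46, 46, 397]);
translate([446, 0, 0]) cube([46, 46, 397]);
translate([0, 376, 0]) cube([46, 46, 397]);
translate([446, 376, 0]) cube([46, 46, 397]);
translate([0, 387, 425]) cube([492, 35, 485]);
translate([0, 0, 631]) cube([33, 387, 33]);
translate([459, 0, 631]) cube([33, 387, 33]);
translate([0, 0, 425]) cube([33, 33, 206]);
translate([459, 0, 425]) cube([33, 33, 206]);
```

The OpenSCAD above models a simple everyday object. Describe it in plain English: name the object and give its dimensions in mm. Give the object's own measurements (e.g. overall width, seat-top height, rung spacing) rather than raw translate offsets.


A chair. The seat is a 492×422×28 mm slab with its top at z = 425 mm, on four 46×46 mm corner legs (flush with the seat edges, standing on z = 0). A flat backrest 35 mm thick, 485 mm tall, spans the full seat width and rises from the seat top along its +y edge, rear face flush with the rear of the seat. Two armrests of 33×33 mm section run along each side from the seat's front edge to the front of the backrest, top faces 239 mm above the seat top and outer faces flush with the seat's x-edges; a 33×33 mm post under the front of each armrest stands on the seat at the front corner.


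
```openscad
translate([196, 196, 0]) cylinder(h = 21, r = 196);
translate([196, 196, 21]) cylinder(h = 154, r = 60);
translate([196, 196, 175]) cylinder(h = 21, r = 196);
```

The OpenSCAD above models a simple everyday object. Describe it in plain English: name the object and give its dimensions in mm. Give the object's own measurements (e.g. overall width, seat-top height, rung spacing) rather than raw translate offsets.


A spool: two coaxial disc flanges of radius 196 mm and thickness 21 mm, joined by a core cylinder of radius 60 mm and height 154 mm. The lower flange rests on z = 0 and the three cylinders share a vertical axis.


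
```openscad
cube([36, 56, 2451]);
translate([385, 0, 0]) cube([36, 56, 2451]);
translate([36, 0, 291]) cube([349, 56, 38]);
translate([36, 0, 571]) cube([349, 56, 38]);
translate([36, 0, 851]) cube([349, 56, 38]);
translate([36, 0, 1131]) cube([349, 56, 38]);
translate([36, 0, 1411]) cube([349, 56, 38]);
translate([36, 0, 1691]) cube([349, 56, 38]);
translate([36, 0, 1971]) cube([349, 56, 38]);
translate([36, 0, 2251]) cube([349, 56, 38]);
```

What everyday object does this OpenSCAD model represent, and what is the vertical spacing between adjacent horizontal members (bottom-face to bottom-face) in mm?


A ladder. The rung spacing is 280 mm.

Two tall 36×56 posts with 8 short bars between them — a ladder. Adjacent rungs sit at z = 291 and z = 571, so the spacing is 571 − 291 = 280 mm.


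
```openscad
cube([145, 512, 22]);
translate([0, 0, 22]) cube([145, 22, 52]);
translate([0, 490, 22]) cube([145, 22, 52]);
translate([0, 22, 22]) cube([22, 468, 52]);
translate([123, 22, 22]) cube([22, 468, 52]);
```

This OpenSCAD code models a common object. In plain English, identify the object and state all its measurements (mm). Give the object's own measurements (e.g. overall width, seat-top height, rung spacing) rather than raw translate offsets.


An open-topped rectangular box: outside dimensions 145×512×74 mm, with a uniform wall and base thickness of 22 mm. The base is a full 145×512 slab on the floor; four walls sit on top of the base. The front and back walls (the −y and +y sides) span the full width; the two side walls fit between them.


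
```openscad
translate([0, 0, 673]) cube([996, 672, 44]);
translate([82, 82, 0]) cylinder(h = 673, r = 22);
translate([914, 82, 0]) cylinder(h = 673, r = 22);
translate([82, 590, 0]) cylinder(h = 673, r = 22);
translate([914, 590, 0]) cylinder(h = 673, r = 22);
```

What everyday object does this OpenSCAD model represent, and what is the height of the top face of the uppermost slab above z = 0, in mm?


A table. The table height is 717 mm.

A 996×672×44 slab sits at z = 673 on four Ø44 mm round legs — a table. The top surface is at 673 + 44 = 717 mm.


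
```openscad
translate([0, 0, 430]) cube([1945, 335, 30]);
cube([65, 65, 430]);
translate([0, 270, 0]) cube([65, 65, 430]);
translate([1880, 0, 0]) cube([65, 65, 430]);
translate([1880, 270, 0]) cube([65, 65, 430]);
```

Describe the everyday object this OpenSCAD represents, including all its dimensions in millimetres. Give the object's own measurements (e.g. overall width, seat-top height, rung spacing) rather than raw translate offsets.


A long wooden bench with a 1945 mm (x) × 335 mm (y) seat, 30 mm thick, its top surface 460 mm above the floor. Four 65 mm square legs at the seat corners, flush with the edges, run from z = 0 to the seat underside.


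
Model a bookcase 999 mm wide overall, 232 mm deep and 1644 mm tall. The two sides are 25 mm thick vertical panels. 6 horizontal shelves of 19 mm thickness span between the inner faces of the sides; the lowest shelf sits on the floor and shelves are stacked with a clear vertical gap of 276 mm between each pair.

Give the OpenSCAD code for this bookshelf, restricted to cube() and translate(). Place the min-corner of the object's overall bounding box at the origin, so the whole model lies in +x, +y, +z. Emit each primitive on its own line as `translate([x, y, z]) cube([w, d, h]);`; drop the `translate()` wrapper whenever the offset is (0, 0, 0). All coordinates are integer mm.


cube([25, 232, 1644]);
translate([974, 0, 0]) cube([25, 232, 1644]);
translate([25, 0, 0]) cube([949, 232, 19]);
translate([25, 0, 295]) cube([949, 232, 19]);
translate([25, 0, 590]) cube([949, 232, 19]);
translate([25, 0, 885]) cube([949, 232, 19]);
translate([25, 0, 1180]) cube([949, 232, 19]);
translate([25, 0, 1475]) cube([949, 232, 19]);


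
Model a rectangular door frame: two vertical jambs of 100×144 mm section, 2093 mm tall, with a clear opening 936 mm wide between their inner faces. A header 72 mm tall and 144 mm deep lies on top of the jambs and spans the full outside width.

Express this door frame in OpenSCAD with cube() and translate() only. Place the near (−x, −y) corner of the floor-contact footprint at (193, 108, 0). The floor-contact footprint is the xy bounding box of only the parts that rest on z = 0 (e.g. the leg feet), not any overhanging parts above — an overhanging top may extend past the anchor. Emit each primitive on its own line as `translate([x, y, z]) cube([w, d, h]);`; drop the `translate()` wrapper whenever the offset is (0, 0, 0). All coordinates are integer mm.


translate([193, 108, 0]) cube([100, 144, 2093]);
translate([1229, 108, 0]) cube([100, 144, 2093]);
translate([193, 108, 2093]) cube([1136, 144, 72]);


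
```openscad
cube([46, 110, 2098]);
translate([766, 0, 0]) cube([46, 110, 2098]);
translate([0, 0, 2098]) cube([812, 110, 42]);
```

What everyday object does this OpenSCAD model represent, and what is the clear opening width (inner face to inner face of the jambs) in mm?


A door frame. The clear opening width is 720 mm.

Two 2098 mm tall posts with a header on top — a door frame. The left jamb is 46 mm wide at x = 0; the right jamb starts at x = 766. The clear opening is 766 − 46 = 720 mm.


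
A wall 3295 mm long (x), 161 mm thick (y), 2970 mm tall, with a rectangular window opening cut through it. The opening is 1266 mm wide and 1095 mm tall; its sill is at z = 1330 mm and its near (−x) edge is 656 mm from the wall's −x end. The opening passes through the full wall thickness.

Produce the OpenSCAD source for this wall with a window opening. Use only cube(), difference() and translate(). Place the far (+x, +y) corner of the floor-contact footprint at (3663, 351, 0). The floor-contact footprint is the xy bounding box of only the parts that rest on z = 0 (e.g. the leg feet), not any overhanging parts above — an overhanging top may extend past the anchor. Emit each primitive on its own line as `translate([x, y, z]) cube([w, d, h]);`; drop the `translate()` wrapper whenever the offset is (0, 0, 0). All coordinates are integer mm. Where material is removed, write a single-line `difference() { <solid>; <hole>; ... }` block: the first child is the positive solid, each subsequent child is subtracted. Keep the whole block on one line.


difference() { translate([368, 190, 0]) cube([3295, 161, 2970]); translate([1024, 190, 1330]) cube([1266, 161, 1095]); }


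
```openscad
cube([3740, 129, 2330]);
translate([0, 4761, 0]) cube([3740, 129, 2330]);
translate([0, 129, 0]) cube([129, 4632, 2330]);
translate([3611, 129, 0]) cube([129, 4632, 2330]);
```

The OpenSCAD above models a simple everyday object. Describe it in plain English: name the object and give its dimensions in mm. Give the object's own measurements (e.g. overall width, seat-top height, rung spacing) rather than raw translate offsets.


The wall frame of a small rectangular building: four walls, each 2330 mm tall and 129 mm thick, enclosing a footprint 3740 mm (x) by 4890 mm (y) outside-to-outside, with no floor or roof. The front and back walls (the −y and +y sides) span the full width; the two side walls fit between them.


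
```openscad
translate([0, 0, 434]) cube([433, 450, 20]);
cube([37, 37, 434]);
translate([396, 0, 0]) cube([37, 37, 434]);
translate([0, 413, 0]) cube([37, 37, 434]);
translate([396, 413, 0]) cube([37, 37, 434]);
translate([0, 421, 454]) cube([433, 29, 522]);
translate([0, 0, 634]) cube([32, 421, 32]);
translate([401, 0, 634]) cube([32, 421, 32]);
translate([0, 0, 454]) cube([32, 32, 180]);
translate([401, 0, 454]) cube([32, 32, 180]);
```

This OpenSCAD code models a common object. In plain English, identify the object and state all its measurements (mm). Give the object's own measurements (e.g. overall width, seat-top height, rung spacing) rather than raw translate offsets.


A chair. The seat is a 433×450×20 mm slab with its top at z = 454 mm, on four 37×37 mm corner legs (flush with the seat edges, standing on z = 0). A flat backrest 29 mm thick, 522 mm tall, spans the full seat width and rises from the seat top along its +y edge, rear face flush with the rear of the seat. Two armrests of 32×32 mm section run along each side from the seat's front edge to the front of the backrest, top faces 212 mm above the seat top and outer faces flush with the seat's x-edges; a 32×32 mm post under the front of each armrest stands on the seat at the front corner.


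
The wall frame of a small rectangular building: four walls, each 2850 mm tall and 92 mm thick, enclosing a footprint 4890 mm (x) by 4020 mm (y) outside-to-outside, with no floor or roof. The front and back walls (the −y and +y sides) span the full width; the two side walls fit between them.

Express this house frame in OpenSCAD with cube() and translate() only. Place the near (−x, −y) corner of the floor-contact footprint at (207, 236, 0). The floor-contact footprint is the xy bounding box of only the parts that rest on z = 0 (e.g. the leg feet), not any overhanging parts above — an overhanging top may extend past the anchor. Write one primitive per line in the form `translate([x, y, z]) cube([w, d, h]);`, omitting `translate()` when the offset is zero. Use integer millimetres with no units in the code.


translate([207, 236, 0]) cube([4890, 92, 2850]);
translate([207, 4164, 0]) cube([4890, 92, 2850]);
translate([207, 328, 0]) cube([92, 3836, 2850]);
translate([5005, 328, 0]) cube([92, 3836, 2850]);


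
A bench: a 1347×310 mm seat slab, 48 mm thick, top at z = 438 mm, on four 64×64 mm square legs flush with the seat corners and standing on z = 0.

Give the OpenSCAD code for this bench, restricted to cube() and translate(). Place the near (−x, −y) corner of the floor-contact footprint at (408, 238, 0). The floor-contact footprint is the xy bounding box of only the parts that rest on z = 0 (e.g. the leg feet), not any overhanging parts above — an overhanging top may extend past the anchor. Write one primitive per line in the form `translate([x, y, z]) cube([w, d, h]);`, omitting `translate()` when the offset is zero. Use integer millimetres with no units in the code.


translate([408, 238, 390]) cube([1347, 310, 48]);
translate([408, 238, 0]) cube([64, 64, 390]);
translate([408, 484, 0]) cube([64, 64, 390]);
translate([1691, 238, 0]) cube([64, 64, 390]);
translate([1691, 484, 0]) cube([64, 64, 390]);


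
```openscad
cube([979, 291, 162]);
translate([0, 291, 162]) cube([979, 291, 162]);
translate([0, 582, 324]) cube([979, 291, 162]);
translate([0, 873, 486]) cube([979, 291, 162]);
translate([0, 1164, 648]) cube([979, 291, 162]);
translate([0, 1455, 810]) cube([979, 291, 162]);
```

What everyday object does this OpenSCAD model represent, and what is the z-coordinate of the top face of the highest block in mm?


A staircase. The total rise is 972 mm.

6 identical blocks, each offset up and back from the previous — a staircase. Each step is 162 mm tall and there are 6 of them, so the total rise is 6 × 162 = 972 mm.


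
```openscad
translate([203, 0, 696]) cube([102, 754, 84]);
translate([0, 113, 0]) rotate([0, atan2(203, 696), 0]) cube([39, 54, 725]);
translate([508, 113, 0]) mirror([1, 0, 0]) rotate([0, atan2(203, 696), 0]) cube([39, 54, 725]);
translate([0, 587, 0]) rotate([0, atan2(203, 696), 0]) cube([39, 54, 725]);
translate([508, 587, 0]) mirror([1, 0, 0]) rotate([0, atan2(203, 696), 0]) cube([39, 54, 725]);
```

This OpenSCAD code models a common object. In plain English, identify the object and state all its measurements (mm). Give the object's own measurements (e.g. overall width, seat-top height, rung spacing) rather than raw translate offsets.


A sawhorse. A 102×754×84 mm beam (x, y, z) sits on two A-frame leg pairs. Each pair is two raked legs of 39×54 mm section (54 mm along y) splaying symmetrically in x. Each leg rises 696 mm vertically over 203 mm of horizontal reach and is 725 mm long along its own axis. Every leg's outer bottom edge rests on the floor and its outer top edge meets a bottom edge of the beam — the left legs (tilting toward +x) meet the beam's −x bottom edge, the right legs (their mirror images, tilting toward −x) meet its +x bottom edge — so the leg tops tuck under the beam, the beam's underside is 696 mm above the floor, and the feet are 508 mm apart outside-to-outside with the beam centred between them. The two leg pairs are set in 113 mm from either end of the beam.


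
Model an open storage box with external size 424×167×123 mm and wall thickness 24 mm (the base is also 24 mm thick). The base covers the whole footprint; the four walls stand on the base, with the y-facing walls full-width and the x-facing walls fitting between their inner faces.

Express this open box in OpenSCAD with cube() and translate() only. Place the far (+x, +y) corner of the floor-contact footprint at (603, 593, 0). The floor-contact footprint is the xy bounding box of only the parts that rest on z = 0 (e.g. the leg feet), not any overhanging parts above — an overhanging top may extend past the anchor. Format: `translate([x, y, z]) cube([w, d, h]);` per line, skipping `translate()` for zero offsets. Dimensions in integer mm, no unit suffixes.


translate([179, 426, 0]) cube([424, 167, 24]);
translate([179, 426, 24]) cube([424, 24, 99]);
translate([179, 569, 24]) cube([424, 24, 99]);
translate([179, 450, 24]) cube([24, 119, 99]);
translate([579, 450, 24]) cube([24, 119, 99]);


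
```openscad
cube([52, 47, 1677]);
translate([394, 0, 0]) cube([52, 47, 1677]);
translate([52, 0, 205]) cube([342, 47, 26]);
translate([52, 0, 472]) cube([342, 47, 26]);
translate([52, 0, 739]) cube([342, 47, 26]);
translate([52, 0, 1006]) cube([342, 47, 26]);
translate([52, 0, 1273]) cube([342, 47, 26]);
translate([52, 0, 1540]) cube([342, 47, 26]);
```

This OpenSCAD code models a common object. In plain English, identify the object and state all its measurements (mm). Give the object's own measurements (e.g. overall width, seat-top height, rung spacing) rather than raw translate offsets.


A straight ladder. Two 52×47 mm vertical rails, 1677 mm tall, stand 446 mm apart (outside-to-outside) with their front faces coplanar on the −y side. 6 rungs, each 47 mm deep and 26 mm tall, span between the inner faces of the rails, front faces flush with the rails. The lowest rung's underside is at z = 205 mm and rungs are spaced 267 mm apart (underside to underside).


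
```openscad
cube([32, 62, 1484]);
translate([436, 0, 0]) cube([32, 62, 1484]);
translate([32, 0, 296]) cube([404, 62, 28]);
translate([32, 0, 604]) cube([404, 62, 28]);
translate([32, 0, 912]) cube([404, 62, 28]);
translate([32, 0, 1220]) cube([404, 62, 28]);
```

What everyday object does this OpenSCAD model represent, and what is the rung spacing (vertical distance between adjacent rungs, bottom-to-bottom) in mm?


A ladder. The rung spacing is 308 mm.

Two tall 32×62 posts with 4 short bars between them — a ladder. Adjacent rungs sit at z = 296 and z = 604, so the spacing is 604 − 296 = 308 mm.


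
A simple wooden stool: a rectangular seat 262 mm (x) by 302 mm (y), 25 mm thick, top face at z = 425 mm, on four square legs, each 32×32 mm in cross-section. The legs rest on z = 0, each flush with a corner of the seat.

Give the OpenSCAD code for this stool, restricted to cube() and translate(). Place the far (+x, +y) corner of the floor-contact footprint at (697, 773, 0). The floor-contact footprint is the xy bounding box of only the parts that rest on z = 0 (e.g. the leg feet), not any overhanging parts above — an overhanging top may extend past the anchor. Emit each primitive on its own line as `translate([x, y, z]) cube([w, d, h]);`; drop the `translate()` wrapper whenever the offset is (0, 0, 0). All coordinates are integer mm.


// leg_h = 425 - 25 = 400
translate([435, 471, 400]) cube([262, 302, 25]);
translate([435, 471, 0]) cube([32, 32, 400]);
translate([665, 471, 0]) cube([32, 32, 400]);
translate([435, 741, 0]) cube([32, 32, 400]);
translate([665, 741, 0]) cube([32, 32, 400]);


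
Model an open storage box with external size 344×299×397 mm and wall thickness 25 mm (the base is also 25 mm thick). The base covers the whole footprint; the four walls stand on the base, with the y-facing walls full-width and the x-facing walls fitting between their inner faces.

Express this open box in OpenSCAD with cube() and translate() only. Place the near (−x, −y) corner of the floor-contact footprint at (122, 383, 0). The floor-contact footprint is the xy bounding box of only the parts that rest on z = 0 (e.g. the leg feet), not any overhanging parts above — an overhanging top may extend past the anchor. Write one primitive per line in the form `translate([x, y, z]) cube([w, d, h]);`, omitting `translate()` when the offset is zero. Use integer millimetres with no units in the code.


translate([122, 383, 0]) cube([344, 299, 25]);
translate([122, 383, 25]) cube([344, 25, 372]);
translate([122, 657, 25]) cube([344, 25, 372]);
translate([122, 408, 25]) cube([25, 249, 372]);
translate([441, 408, 25]) cube([25, 249, 372]);


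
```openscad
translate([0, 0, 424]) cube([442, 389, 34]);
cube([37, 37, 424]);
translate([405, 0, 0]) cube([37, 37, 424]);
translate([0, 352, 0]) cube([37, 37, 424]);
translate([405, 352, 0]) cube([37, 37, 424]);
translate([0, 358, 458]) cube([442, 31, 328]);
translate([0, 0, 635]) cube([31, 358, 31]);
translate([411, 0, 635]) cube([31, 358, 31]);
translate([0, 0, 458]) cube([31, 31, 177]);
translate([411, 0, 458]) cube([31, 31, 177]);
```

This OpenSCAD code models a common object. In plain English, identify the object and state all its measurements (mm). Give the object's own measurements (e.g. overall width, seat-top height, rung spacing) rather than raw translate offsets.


A chair. The seat is a 442×389×34 mm slab with its top at z = 458 mm, on four 37×37 mm corner legs (flush with the seat edges, standing on z = 0). A flat backrest 31 mm thick, 328 mm tall, spans the full seat width and rises from the seat top along its +y edge, rear face flush with the rear of the seat. Two armrests of 31×31 mm section run along each side from the seat's front edge to the front of the backrest, top faces 208 mm above the seat top and outer faces flush with the seat's x-edges; a 31×31 mm post under the front of each armrest stands on the seat at the front corner.


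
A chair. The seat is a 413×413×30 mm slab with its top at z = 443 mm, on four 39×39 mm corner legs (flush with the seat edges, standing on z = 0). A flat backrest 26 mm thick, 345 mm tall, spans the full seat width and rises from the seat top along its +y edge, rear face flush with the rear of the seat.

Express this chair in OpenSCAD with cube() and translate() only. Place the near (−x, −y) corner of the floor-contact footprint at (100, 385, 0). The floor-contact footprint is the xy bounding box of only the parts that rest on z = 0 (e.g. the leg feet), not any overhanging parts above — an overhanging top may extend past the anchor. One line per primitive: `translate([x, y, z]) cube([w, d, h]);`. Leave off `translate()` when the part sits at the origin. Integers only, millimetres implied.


translate([100, 385, 413]) cube([413, 413, 30]);
translate([100, 385, 0]) cube([39, 39, 413]);
translate([474, 385, 0]) cube([39, 39, 413]);
translate([100, 759, 0]) cube([39, 39, 413]);
translate([474, 759, 0]) cube([39, 39, 413]);
translate([100, 772, 443]) cube([413, 26, 345]);


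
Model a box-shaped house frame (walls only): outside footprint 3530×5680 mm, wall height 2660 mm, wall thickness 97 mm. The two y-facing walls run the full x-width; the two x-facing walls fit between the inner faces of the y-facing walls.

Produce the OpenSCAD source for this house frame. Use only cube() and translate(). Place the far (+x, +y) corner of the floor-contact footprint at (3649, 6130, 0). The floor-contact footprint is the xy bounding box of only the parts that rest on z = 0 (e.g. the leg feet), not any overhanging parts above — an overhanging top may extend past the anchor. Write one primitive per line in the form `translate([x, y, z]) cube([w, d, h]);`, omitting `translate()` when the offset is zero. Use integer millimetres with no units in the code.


translate([119, 450, 0]) cube([3530, 97, 2660]);
translate([119, 6033, 0]) cube([3530, 97, 2660]);
translate([119, 547, 0]) cube([97, 5486, 2660]);
translate([3552, 547, 0]) cube([97, 5486, 2660]);


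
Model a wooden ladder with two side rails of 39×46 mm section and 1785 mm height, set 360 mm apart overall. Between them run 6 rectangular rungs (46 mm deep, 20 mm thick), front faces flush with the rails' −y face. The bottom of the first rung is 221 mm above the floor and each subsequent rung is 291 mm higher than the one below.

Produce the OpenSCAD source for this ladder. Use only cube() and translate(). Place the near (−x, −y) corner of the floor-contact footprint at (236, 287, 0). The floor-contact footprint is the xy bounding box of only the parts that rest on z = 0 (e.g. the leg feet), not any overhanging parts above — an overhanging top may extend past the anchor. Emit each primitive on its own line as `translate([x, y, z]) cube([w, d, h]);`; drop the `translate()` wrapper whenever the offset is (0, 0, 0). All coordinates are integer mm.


translate([236, 287, 0]) cube([39, 46, 1785]);
translate([557, 287, 0]) cube([39, 46, 1785]);
translate([275, 287, 221]) cube([282, 46, 20]);
translate([275, 287, 512]) cube([282, 46, 20]);
translate([275, 287, 803]) cube([282, 46, 20]);
translate([275, 287, 1094]) cube([282, 46, 20]);
translate([275, 287, 1385]) cube([282, 46, 20]);
translate([275, 287, 1676]) cube([282, 46, 20]);


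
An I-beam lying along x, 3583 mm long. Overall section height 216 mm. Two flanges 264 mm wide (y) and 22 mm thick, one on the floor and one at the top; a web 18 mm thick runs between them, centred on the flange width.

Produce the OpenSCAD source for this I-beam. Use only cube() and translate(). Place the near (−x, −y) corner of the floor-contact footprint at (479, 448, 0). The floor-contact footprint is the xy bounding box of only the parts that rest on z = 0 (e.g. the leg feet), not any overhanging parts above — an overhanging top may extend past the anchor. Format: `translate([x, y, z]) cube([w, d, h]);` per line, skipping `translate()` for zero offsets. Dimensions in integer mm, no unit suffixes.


translate([479, 448, 0]) cube([3583, 264, 22]);
translate([479, 571, 22]) cube([3583, 18, 172]);
translate([479, 448, 194]) cube([3583, 264, 22]);


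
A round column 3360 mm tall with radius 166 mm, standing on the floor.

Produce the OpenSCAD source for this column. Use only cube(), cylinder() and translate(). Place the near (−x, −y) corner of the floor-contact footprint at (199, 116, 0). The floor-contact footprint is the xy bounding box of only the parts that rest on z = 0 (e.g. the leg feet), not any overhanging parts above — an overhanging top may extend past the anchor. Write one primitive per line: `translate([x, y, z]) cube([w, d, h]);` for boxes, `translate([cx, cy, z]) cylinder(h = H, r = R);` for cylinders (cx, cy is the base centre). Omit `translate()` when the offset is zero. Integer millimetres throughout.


translate([365, 282, 0]) cylinder(h = 3360, r = 166);


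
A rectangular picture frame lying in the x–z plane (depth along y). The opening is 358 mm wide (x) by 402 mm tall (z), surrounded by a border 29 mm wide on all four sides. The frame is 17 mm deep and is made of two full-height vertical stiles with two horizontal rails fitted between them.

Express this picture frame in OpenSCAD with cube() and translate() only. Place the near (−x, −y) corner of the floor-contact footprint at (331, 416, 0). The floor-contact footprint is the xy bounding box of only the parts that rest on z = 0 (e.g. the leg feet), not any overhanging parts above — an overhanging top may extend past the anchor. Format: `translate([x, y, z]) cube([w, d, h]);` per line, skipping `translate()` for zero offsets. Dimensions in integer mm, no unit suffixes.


translate([331, 416, 0]) cube([29, 17, 460]);
translate([718, 416, 0]) cube([29, 17, 460]);
translate([360, 416, 0]) cube([358, 17, 29]);
translate([360, 416, 431]) cube([358, 17, 29]);


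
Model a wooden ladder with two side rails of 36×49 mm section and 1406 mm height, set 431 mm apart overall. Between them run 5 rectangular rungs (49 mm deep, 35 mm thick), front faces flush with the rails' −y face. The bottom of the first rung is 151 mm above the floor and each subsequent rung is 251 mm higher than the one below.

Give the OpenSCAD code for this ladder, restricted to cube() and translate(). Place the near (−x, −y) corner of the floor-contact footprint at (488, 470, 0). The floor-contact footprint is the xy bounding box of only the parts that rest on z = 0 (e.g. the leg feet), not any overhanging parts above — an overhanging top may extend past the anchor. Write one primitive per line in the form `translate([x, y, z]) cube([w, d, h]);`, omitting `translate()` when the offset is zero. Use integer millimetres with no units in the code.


translate([488, 470, 0]) cube([36, 49, 1406]);
translate([883, 470, 0]) cube([36, 49, 1406]);
translate([524, 470, 151]) cube([359, 49, 35]);
translate([524, 470, 402]) cube([359, 49, 35]);
translate([524, 470, 653]) cube([359, 49, 35]);
translate([524, 470, 904]) cube([359, 49, 35]);
translate([524, 470, 1155]) cube([359, 49, 35]);


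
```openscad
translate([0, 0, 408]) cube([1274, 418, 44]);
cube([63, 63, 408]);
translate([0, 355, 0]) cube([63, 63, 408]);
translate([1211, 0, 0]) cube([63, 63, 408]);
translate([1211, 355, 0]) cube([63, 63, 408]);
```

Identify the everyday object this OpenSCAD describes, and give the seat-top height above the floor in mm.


A bench. The seat-top height is 452 mm.

A long slab on four corner posts — a bench. The slab sits at z = 408 with thickness 44, so the top is 408 + 44 = 452 mm.


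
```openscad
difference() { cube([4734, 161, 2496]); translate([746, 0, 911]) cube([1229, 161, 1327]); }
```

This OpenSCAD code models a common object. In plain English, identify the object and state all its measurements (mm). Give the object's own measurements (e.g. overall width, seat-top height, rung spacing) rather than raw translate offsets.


A wall 4734 mm long (x), 161 mm thick (y), 2496 mm tall, with a rectangular window opening cut through it. The opening is 1229 mm wide and 1327 mm tall; its sill is at z = 911 mm and its near (−x) edge is 746 mm from the wall's −x end. The opening passes through the full wall thickness.


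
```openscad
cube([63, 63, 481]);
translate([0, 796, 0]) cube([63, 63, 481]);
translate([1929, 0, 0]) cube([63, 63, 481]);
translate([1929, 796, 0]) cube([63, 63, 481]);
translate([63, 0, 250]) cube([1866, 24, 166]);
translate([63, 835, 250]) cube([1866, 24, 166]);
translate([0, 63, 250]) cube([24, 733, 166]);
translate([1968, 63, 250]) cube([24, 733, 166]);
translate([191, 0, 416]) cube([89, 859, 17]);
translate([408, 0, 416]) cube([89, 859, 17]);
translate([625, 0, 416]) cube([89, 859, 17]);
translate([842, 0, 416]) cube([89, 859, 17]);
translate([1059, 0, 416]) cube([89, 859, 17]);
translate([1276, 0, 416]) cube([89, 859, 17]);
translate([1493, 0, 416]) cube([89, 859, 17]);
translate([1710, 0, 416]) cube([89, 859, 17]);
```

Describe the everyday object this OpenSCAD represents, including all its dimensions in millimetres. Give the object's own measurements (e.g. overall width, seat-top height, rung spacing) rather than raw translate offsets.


A bed frame 1992 mm long (x) by 859 mm wide (y). Four 63×63 mm corner posts, 481 mm tall, at the corners of the footprint. Four rails of 24 mm thickness and 166 mm height run between adjacent posts with their undersides at z = 250 mm, their outer faces flush with the outside of the frame (the two x-running rails run between the posts' inner faces; the two y-running rails run between the posts' inner faces). 8 slats, each 89 mm wide (x) and 17 mm thick, lie across the top of the two x-running rails, running the full 859 mm width of the frame in y; along x they sit between the end posts with a 128 mm gap after the −x posts and between neighbouring slats, leaving 130 mm before the +x posts.
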